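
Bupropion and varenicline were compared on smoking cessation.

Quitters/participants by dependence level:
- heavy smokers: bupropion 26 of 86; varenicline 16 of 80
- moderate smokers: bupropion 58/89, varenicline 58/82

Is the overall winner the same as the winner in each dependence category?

No

Heavy smokers: bupropion 26/86 = 30.2%, varenicline 16/80 = 20.0% → bupropion
Moderate smokers: bupropion 58/89 = 65.2%, varenicline 58/82 = 70.7% → varenicline
Overall: bupropion 84/175 = 48.0%, varenicline 74/162 = 45.7% → bupropion
Neither sweeps: bupropion wins 1 of 2 groups, varenicline wins 1. Bupropion wins overall but not every group — no Simpson reversal.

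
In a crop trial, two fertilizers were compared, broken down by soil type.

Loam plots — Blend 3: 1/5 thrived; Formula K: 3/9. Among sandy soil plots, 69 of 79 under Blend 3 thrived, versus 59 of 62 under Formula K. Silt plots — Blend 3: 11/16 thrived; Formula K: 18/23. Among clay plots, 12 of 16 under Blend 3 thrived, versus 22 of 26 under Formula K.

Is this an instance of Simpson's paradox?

No

Loam: Blend 3 1/5 = 20.0%, Formula K 3/9 = 33.3% → Formula K
Sandy soil: Blend 3 69/79 = 87.3%, Formula K 59/62 = 95.2% → Formula K
Silt: Blend 3 11/16 = 68.8%, Formula K 18/23 = 78.3% → Formula K
Clay: Blend 3 12/16 = 75.0%, Formula K 22/26 = 84.6% → Formula K
Overall: Blend 3 93/116 = 80.2%, Formula K 102/120 = 85.0% → Formula K
Formula K wins overall and in every soil group — no reversal.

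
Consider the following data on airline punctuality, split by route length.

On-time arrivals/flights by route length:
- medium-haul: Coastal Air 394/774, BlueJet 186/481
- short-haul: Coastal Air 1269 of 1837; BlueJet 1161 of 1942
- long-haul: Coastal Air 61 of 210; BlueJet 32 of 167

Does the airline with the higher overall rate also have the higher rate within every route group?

Medium-haul: Coastal Air 394/774 = 50.9%, BlueJet 186/481 = 38.7% → Coastal Air
Short-haul: Coastal Air 1269/1837 = 69.1%, BlueJet 1161/1942 = 59.8% → Coastal Air
Long-haul: Coastal Air 61/210 = 29.0%, BlueJet 32/167 = 19.2% → Coastal Air
Overall: Coastal Air 1724/2821 = 61.1%, BlueJet 1379/2590 = 53.2% → Coastal Air
Coastal Air wins overall and in every route group — no reversal.

Yes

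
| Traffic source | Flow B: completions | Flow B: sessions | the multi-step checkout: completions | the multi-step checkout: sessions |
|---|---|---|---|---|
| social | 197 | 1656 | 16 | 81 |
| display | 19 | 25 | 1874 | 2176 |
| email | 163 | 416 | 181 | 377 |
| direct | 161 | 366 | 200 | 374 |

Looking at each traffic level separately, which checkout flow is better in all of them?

the multi-step checkout

Social: Flow B 197/1656 = 11.9%, the multi-step checkout 16/81 = 19.8% → the multi-step checkout
Display: Flow B 19/25 = 76.0%, the multi-step checkout 1874/2176 = 86.1% → the multi-step checkout
Email: Flow B 163/416 = 39.2%, the multi-step checkout 181/377 = 48.0% → the multi-step checkout
Direct: Flow B 161/366 = 44.0%, the multi-step checkout 200/374 = 53.5% → the multi-step checkout
The multi-step checkout has the higher rate in all 4 groups.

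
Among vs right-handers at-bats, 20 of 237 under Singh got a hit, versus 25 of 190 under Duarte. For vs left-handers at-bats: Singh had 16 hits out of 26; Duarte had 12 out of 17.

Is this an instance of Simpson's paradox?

No

Vs right-handers: Singh 20/237 = 8.4%, Duarte 25/190 = 13.2% → Duarte
Vs left-handers: Singh 16/26 = 61.5%, Duarte 12/17 = 70.6% → Duarte
Overall: Singh 36/263 = 13.7%, Duarte 37/207 = 17.9% → Duarte
Duarte wins overall and in every pitcher group — no reversal.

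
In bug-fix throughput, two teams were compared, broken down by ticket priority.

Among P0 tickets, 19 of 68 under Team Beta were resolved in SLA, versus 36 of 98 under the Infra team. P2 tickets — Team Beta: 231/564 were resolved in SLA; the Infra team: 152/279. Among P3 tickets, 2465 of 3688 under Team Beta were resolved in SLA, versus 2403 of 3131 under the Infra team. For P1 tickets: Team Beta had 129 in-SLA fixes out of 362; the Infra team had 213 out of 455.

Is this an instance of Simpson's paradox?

P0: Team Beta 19/68 = 27.9%, the Infra team 36/98 = 36.7% → the Infra team
P2: Team Beta 231/564 = 41.0%, the Infra team 152/279 = 54.5% → the Infra team
P3: Team Beta 2465/3688 = 66.8%, the Infra team 2403/3131 = 76.7% → the Infra team
P1: Team Beta 129/362 = 35.6%, the Infra team 213/455 = 46.8% → the Infra team
Overall: Team Beta 2844/4682 = 60.7%, the Infra team 2804/3963 = 70.8% → the Infra team
The Infra team wins overall and in every ticket group — no reversal.

No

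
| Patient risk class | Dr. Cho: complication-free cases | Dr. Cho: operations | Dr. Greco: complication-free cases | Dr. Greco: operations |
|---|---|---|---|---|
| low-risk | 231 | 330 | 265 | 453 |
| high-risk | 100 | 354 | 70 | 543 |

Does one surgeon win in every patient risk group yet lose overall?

No

Low-risk: Dr. Cho 231/330 = 70.0%, Dr. Greco 265/453 = 58.5% → Dr. Cho
High-risk: Dr. Cho 100/354 = 28.2%, Dr. Greco 70/543 = 12.9% → Dr. Cho
Overall: Dr. Cho 331/684 = 48.4%, Dr. Greco 335/996 = 33.6% → Dr. Cho
Dr. Cho wins overall and in every patient risk group — no reversal.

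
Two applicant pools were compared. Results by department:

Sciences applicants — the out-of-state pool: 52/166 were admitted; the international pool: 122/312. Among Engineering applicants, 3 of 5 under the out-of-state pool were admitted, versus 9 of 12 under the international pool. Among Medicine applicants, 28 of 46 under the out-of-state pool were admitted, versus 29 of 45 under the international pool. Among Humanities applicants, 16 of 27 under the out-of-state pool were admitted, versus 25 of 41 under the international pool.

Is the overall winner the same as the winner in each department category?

Sciences: the out-of-state pool 52/166 = 31.3%, the international pool 122/312 = 39.1% → the international pool
Engineering: the out-of-state pool 3/5 = 60.0%, the international pool 9/12 = 75.0% → the international pool
Medicine: the out-of-state pool 28/46 = 60.9%, the international pool 29/45 = 64.4% → the international pool
Humanities: the out-of-state pool 16/27 = 59.3%, the international pool 25/41 = 61.0% → the international pool
Overall: the out-of-state pool 99/244 = 40.6%, the international pool 185/410 = 45.1% → the international pool
The international pool wins overall and in every department group — no reversal.

Yes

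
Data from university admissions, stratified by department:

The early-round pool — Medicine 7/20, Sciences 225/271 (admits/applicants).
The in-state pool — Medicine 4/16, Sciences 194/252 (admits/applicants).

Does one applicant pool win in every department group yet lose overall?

Medicine: the early-round pool 7/20 = 35.0%, the in-state pool 4/16 = 25.0% → the early-round pool
Sciences: the early-round pool 225/271 = 83.0%, the in-state pool 194/252 = 77.0% → the early-round pool
Overall: the early-round pool 232/291 = 79.7%, the in-state pool 198/268 = 73.9% → the early-round pool
The early-round pool wins overall and in every department group — no reversal.

No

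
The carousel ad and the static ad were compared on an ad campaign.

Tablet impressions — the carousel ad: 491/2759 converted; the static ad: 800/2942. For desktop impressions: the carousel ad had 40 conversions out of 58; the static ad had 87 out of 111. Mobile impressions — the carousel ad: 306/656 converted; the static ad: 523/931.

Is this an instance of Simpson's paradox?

No

Tablet: the carousel ad 491/2759 = 17.8%, the static ad 800/2942 = 27.2% → the static ad
Desktop: the carousel ad 40/58 = 69.0%, the static ad 87/111 = 78.4% → the static ad
Mobile: the carousel ad 306/656 = 46.6%, the static ad 523/931 = 56.2% → the static ad
Overall: the carousel ad 837/3473 = 24.1%, the static ad 1410/3984 = 35.4% → the static ad
The static ad wins overall and in every device group — no reversal.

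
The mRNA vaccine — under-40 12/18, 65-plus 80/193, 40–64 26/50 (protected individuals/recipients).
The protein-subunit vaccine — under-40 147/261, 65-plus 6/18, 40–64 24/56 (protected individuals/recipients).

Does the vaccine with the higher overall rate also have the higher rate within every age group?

No

Under-40: the mRNA vaccine 12/18 = 66.7%, the protein-subunit vaccine 147/261 = 56.3% → the mRNA vaccine
65-plus: the mRNA vaccine 80/193 = 41.5%, the protein-subunit vaccine 6/18 = 33.3% → the mRNA vaccine
40–64: the mRNA vaccine 26/50 = 52.0%, the protein-subunit vaccine 24/56 = 42.9% → the mRNA vaccine
Overall: the mRNA vaccine 118/261 = 45.2%, the protein-subunit vaccine 177/335 = 52.8% → the protein-subunit vaccine
The mRNA vaccine wins each age group but the protein-subunit vaccine wins overall — the comparison reverses. The mRNA vaccine's recipients skew toward 65-plus, which has a lower base rate.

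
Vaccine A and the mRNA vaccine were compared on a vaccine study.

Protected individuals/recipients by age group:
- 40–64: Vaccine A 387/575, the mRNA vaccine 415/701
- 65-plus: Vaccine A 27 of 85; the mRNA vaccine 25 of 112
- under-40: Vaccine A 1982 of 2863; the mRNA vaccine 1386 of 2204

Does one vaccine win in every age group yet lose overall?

No

40–64: Vaccine A 387/575 = 67.3%, the mRNA vaccine 415/701 = 59.2% → Vaccine A
65-plus: Vaccine A 27/85 = 31.8%, the mRNA vaccine 25/112 = 22.3% → Vaccine A
Under-40: Vaccine A 1982/2863 = 69.2%, the mRNA vaccine 1386/2204 = 62.9% → Vaccine A
Overall: Vaccine A 2396/3523 = 68.0%, the mRNA vaccine 1826/3017 = 60.5% → Vaccine A
Vaccine A wins overall and in every age group — no reversal.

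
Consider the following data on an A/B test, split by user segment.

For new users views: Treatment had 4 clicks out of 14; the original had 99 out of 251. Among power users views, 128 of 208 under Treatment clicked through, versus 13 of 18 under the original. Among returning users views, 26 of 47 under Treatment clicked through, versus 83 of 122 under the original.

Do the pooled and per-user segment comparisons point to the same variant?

New users: Treatment 4/14 = 28.6%, the original 99/251 = 39.4% → the original
Power users: Treatment 128/208 = 61.5%, the original 13/18 = 72.2% → the original
Returning users: Treatment 26/47 = 55.3%, the original 83/122 = 68.0% → the original
Overall: Treatment 158/269 = 58.7%, the original 195/391 = 49.9% → Treatment
The original wins each user group but Treatment wins overall — the comparison reverses. The original's views skew toward new users, which has a lower base rate.

No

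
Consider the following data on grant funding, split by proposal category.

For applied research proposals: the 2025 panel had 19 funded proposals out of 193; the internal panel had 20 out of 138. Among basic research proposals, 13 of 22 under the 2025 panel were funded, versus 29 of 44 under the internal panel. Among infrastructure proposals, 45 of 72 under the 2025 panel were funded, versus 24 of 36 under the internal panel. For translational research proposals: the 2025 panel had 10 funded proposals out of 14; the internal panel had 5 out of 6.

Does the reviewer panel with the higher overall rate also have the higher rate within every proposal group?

Yes

Applied research: the 2025 panel 19/193 = 9.8%, the internal panel 20/138 = 14.5% → the internal panel
Basic research: the 2025 panel 13/22 = 59.1%, the internal panel 29/44 = 65.9% → the internal panel
Infrastructure: the 2025 panel 45/72 = 62.5%, the internal panel 24/36 = 66.7% → the internal panel
Translational research: the 2025 panel 10/14 = 71.4%, the internal panel 5/6 = 83.3% → the internal panel
Overall: the 2025 panel 87/301 = 28.9%, the internal panel 78/224 = 34.8% → the internal panel
The internal panel wins overall and in every proposal group — no reversal.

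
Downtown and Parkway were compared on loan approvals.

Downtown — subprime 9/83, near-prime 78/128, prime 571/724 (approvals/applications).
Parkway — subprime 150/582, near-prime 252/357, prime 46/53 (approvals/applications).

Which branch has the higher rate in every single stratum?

Parkway

Subprime: Downtown 9/83 = 10.8%, Parkway 150/582 = 25.8% → Parkway
Near-prime: Downtown 78/128 = 60.9%, Parkway 252/357 = 70.6% → Parkway
Prime: Downtown 571/724 = 78.9%, Parkway 46/53 = 86.8% → Parkway
Parkway has the higher rate in all 3 groups.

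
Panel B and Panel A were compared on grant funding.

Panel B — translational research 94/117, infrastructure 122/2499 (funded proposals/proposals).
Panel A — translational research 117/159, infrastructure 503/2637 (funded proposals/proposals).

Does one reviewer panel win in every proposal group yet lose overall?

Translational research: Panel B 94/117 = 80.3%, Panel A 117/159 = 73.6% → Panel B
Infrastructure: Panel B 122/2499 = 4.9%, Panel A 503/2637 = 19.1% → Panel A
Overall: Panel B 216/2616 = 8.3%, Panel A 620/2796 = 22.2% → Panel A
Neither sweeps: Panel B wins 1 of 2 groups, Panel A wins 1. Panel A wins overall but not every group — no Simpson reversal.

No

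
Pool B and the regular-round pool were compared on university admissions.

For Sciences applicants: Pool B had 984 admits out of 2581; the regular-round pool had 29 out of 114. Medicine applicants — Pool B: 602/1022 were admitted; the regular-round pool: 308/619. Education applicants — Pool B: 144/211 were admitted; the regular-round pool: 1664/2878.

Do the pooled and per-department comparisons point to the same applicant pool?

Sciences: Pool B 984/2581 = 38.1%, the regular-round pool 29/114 = 25.4% → Pool B
Medicine: Pool B 602/1022 = 58.9%, the regular-round pool 308/619 = 49.8% → Pool B
Education: Pool B 144/211 = 68.2%, the regular-round pool 1664/2878 = 57.8% → Pool B
Overall: Pool B 1730/3814 = 45.4%, the regular-round pool 2001/3611 = 55.4% → the regular-round pool
Pool B wins each department group but the regular-round pool wins overall — the comparison reverses. Pool B's applicants skew toward Sciences, which has a lower base rate.

No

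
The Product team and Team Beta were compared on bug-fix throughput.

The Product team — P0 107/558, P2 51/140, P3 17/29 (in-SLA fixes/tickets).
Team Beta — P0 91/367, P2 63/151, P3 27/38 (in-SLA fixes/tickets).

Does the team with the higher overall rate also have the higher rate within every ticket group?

Yes

P0: the Product team 107/558 = 19.2%, Team Beta 91/367 = 24.8% → Team Beta
P2: the Product team 51/140 = 36.4%, Team Beta 63/151 = 41.7% → Team Beta
P3: the Product team 17/29 = 58.6%, Team Beta 27/38 = 71.1% → Team Beta
Overall: the Product team 175/727 = 24.1%, Team Beta 181/556 = 32.6% → Team Beta
Team Beta wins overall and in every ticket group — no reversal.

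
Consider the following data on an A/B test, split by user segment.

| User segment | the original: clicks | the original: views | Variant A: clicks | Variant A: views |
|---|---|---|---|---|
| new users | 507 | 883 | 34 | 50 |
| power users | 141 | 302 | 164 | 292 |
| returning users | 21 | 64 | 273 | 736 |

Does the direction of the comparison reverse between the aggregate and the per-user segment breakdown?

Yes

New users: the original 507/883 = 57.4%, Variant A 34/50 = 68.0% → Variant A
Power users: the original 141/302 = 46.7%, Variant A 164/292 = 56.2% → Variant A
Returning users: the original 21/64 = 32.8%, Variant A 273/736 = 37.1% → Variant A
Overall: the original 669/1249 = 53.6%, Variant A 471/1078 = 43.7% → the original
Variant A wins each user group but the original wins overall — the comparison reverses. Variant A's views skew toward returning users, which has a lower base rate.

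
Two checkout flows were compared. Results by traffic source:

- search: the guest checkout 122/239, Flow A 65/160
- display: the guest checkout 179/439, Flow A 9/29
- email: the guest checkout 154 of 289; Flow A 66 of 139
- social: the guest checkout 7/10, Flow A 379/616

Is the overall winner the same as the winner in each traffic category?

No

Search: the guest checkout 122/239 = 51.0%, Flow A 65/160 = 40.6% → the guest checkout
Display: the guest checkout 179/439 = 40.8%, Flow A 9/29 = 31.0% → the guest checkout
Email: the guest checkout 154/289 = 53.3%, Flow A 66/139 = 47.5% → the guest checkout
Social: the guest checkout 7/10 = 70.0%, Flow A 379/616 = 61.5% → the guest checkout
Overall: the guest checkout 462/977 = 47.3%, Flow A 519/944 = 55.0% → Flow A
The guest checkout wins each traffic group but Flow A wins overall — the comparison reverses. The guest checkout's sessions skew toward display, which has a lower base rate.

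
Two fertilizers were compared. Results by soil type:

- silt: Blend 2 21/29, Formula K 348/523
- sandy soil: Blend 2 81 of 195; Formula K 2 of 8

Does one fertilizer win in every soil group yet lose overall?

Silt: Blend 2 21/29 = 72.4%, Formula K 348/523 = 66.5% → Blend 2
Sandy soil: Blend 2 81/195 = 41.5%, Formula K 2/8 = 25.0% → Blend 2
Overall: Blend 2 102/224 = 45.5%, Formula K 350/531 = 65.9% → Formula K
Blend 2 wins each soil group but Formula K wins overall — the comparison reverses. Blend 2's plots skew toward sandy soil, which has a lower base rate.

Yes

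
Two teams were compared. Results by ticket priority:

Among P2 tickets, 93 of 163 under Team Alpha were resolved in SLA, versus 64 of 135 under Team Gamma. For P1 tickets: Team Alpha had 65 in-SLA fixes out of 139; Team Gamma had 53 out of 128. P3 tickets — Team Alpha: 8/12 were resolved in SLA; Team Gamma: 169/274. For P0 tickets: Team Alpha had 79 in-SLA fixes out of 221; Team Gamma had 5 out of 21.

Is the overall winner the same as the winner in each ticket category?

P2: Team Alpha 93/163 = 57.1%, Team Gamma 64/135 = 47.4% → Team Alpha
P1: Team Alpha 65/139 = 46.8%, Team Gamma 53/128 = 41.4% → Team Alpha
P3: Team Alpha 8/12 = 66.7%, Team Gamma 169/274 = 61.7% → Team Alpha
P0: Team Alpha 79/221 = 35.7%, Team Gamma 5/21 = 23.8% → Team Alpha
Overall: Team Alpha 245/535 = 45.8%, Team Gamma 291/558 = 52.2% → Team Gamma
Team Alpha wins each ticket group but Team Gamma wins overall — the comparison reverses. Team Alpha's tickets skew toward P0, which has a lower base rate.

No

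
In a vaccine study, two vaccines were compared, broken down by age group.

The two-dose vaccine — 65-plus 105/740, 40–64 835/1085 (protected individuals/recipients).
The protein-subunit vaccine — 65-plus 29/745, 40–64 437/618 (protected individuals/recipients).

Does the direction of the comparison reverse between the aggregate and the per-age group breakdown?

65-plus: the two-dose vaccine 105/740 = 14.2%, the protein-subunit vaccine 29/745 = 3.9% → the two-dose vaccine
40–64: the two-dose vaccine 835/1085 = 77.0%, the protein-subunit vaccine 437/618 = 70.7% → the two-dose vaccine
Overall: the two-dose vaccine 940/1825 = 51.5%, the protein-subunit vaccine 466/1363 = 34.2% → the two-dose vaccine
The two-dose vaccine wins overall and in every age group — no reversal.

No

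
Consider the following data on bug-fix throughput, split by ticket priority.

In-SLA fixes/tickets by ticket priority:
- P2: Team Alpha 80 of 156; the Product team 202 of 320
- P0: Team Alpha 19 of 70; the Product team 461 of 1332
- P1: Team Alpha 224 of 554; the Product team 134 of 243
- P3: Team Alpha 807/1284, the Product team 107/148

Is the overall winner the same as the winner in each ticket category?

No

P2: Team Alpha 80/156 = 51.3%, the Product team 202/320 = 63.1% → the Product team
P0: Team Alpha 19/70 = 27.1%, the Product team 461/1332 = 34.6% → the Product team
P1: Team Alpha 224/554 = 40.4%, the Product team 134/243 = 55.1% → the Product team
P3: Team Alpha 807/1284 = 62.9%, the Product team 107/148 = 72.3% → the Product team
Overall: Team Alpha 1130/2064 = 54.7%, the Product team 904/2043 = 44.2% → Team Alpha
The Product team wins each ticket group but Team Alpha wins overall — the comparison reverses. The Product team's tickets skew toward P0, which has a lower base rate.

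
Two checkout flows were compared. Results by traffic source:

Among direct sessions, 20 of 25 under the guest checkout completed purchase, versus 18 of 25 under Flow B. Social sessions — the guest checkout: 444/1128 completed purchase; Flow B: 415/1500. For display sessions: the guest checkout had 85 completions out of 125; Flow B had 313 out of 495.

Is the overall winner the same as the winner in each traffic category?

Yes

Direct: the guest checkout 20/25 = 80.0%, Flow B 18/25 = 72.0% → the guest checkout
Social: the guest checkout 444/1128 = 39.4%, Flow B 415/1500 = 27.7% → the guest checkout
Display: the guest checkout 85/125 = 68.0%, Flow B 313/495 = 63.2% → the guest checkout
Overall: the guest checkout 549/1278 = 43.0%, Flow B 746/2020 = 36.9% → the guest checkout
The guest checkout wins overall and in every traffic group — no reversal.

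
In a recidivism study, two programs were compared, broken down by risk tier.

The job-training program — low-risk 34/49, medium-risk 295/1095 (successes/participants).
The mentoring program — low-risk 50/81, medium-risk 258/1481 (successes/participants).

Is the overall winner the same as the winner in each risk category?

Yes

Low-risk: the job-training program 34/49 = 69.4%, the mentoring program 50/81 = 61.7% → the job-training program
Medium-risk: the job-training program 295/1095 = 26.9%, the mentoring program 258/1481 = 17.4% → the job-training program
Overall: the job-training program 329/1144 = 28.8%, the mentoring program 308/1562 = 19.7% → the job-training program
The job-training program wins overall and in every risk group — no reversal.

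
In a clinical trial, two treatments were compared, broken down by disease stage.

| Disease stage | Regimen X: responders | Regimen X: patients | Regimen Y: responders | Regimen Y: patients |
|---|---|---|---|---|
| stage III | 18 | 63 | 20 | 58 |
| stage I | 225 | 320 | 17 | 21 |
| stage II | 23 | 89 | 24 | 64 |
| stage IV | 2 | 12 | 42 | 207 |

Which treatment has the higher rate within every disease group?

Regimen Y

Stage III: Regimen X 18/63 = 28.6%, Regimen Y 20/58 = 34.5% → Regimen Y
Stage I: Regimen X 225/320 = 70.3%, Regimen Y 17/21 = 81.0% → Regimen Y
Stage II: Regimen X 23/89 = 25.8%, Regimen Y 24/64 = 37.5% → Regimen Y
Stage IV: Regimen X 2/12 = 16.7%, Regimen Y 42/207 = 20.3% → Regimen Y
Regimen Y has the higher rate in all 4 groups.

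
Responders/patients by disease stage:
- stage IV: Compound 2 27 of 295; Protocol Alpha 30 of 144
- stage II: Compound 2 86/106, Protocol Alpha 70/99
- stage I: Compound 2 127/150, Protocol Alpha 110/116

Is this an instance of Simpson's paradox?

No

Stage IV: Compound 2 27/295 = 9.2%, Protocol Alpha 30/144 = 20.8% → Protocol Alpha
Stage II: Compound 2 86/106 = 81.1%, Protocol Alpha 70/99 = 70.7% → Compound 2
Stage I: Compound 2 127/150 = 84.7%, Protocol Alpha 110/116 = 94.8% → Protocol Alpha
Overall: Compound 2 240/551 = 43.6%, Protocol Alpha 210/359 = 58.5% → Protocol Alpha
Neither sweeps: Compound 2 wins 1 of 3 groups, Protocol Alpha wins 2. Protocol Alpha wins overall but not every group — no Simpson reversal.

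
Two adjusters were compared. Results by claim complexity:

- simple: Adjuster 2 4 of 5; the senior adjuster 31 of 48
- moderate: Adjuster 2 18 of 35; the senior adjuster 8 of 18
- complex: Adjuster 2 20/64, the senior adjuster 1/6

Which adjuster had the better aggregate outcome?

the senior adjuster

Simple: Adjuster 2 4/5 = 80.0%, the senior adjuster 31/48 = 64.6% → Adjuster 2
Moderate: Adjuster 2 18/35 = 51.4%, the senior adjuster 8/18 = 44.4% → Adjuster 2
Complex: Adjuster 2 20/64 = 31.2%, the senior adjuster 1/6 = 16.7% → Adjuster 2
Overall: Adjuster 2 42/104 = 40.4%, the senior adjuster 40/72 = 55.6% → the senior adjuster
(Adjuster 2 wins every claim group but the senior adjuster wins overall — Adjuster 2's claims skew toward the low-rate complex group.)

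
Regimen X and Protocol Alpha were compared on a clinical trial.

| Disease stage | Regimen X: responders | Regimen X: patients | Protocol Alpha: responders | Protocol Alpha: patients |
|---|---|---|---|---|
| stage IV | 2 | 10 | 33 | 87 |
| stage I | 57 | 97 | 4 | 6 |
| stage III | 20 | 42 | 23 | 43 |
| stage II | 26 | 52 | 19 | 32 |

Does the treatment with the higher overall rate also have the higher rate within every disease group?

Stage IV: Regimen X 2/10 = 20.0%, Protocol Alpha 33/87 = 37.9% → Protocol Alpha
Stage I: Regimen X 57/97 = 58.8%, Protocol Alpha 4/6 = 66.7% → Protocol Alpha
Stage III: Regimen X 20/42 = 47.6%, Protocol Alpha 23/43 = 53.5% → Protocol Alpha
Stage II: Regimen X 26/52 = 50.0%, Protocol Alpha 19/32 = 59.4% → Protocol Alpha
Overall: Regimen X 105/201 = 52.2%, Protocol Alpha 79/168 = 47.0% → Regimen X
Protocol Alpha wins each disease group but Regimen X wins overall — the comparison reverses. Protocol Alpha's patients skew toward stage IV, which has a lower base rate.

No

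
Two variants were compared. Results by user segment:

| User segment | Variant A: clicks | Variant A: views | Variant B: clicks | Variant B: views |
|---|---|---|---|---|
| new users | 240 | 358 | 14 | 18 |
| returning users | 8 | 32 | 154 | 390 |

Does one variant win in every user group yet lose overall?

Yes

New users: Variant A 240/358 = 67.0%, Variant B 14/18 = 77.8% → Variant B
Returning users: Variant A 8/32 = 25.0%, Variant B 154/390 = 39.5% → Variant B
Overall: Variant A 248/390 = 63.6%, Variant B 168/408 = 41.2% → Variant A
Variant B wins each user group but Variant A wins overall — the comparison reverses. Variant B's views skew toward returning users, which has a lower base rate.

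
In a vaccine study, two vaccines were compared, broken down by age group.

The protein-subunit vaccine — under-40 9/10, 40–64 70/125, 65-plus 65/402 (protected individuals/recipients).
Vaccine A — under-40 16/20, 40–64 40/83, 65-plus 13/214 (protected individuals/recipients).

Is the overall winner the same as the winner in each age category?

Under-40: the protein-subunit vaccine 9/10 = 90.0%, Vaccine A 16/20 = 80.0% → the protein-subunit vaccine
40–64: the protein-subunit vaccine 70/125 = 56.0%, Vaccine A 40/83 = 48.2% → the protein-subunit vaccine
65-plus: the protein-subunit vaccine 65/402 = 16.2%, Vaccine A 13/214 = 6.1% → the protein-subunit vaccine
Overall: the protein-subunit vaccine 144/537 = 26.8%, Vaccine A 69/317 = 21.8% → the protein-subunit vaccine
The protein-subunit vaccine wins overall and in every age group — no reversal.

Yes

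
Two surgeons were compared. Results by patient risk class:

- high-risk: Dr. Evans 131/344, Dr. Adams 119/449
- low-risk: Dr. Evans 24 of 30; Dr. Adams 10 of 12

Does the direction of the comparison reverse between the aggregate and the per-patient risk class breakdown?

No

High-risk: Dr. Evans 131/344 = 38.1%, Dr. Adams 119/449 = 26.5% → Dr. Evans
Low-risk: Dr. Evans 24/30 = 80.0%, Dr. Adams 10/12 = 83.3% → Dr. Adams
Overall: Dr. Evans 155/374 = 41.4%, Dr. Adams 129/461 = 28.0% → Dr. Evans
Neither sweeps: Dr. Evans wins 1 of 2 groups, Dr. Adams wins 1. Dr. Evans wins overall but not every group — no Simpson reversal.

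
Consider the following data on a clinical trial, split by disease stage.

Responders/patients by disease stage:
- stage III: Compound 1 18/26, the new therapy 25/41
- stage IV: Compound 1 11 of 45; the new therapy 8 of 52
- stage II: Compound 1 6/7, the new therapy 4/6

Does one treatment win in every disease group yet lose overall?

No

Stage III: Compound 1 18/26 = 69.2%, the new therapy 25/41 = 61.0% → Compound 1
Stage IV: Compound 1 11/45 = 24.4%, the new therapy 8/52 = 15.4% → Compound 1
Stage II: Compound 1 6/7 = 85.7%, the new therapy 4/6 = 66.7% → Compound 1
Overall: Compound 1 35/78 = 44.9%, the new therapy 37/99 = 37.4% → Compound 1
Compound 1 wins overall and in every disease group — no reversal.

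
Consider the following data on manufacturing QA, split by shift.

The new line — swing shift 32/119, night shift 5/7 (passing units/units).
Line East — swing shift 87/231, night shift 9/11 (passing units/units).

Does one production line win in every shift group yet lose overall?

Swing shift: the new line 32/119 = 26.9%, Line East 87/231 = 37.7% → Line East
Night shift: the new line 5/7 = 71.4%, Line East 9/11 = 81.8% → Line East
Overall: the new line 37/126 = 29.4%, Line East 96/242 = 39.7% → Line East
Line East wins overall and in every shift group — no reversal.

No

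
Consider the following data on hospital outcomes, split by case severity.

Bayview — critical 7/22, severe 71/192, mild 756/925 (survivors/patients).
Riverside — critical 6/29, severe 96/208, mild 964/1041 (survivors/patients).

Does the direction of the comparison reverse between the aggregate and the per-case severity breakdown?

No

Critical: Bayview 7/22 = 31.8%, Riverside 6/29 = 20.7% → Bayview
Severe: Bayview 71/192 = 37.0%, Riverside 96/208 = 46.2% → Riverside
Mild: Bayview 756/925 = 81.7%, Riverside 964/1041 = 92.6% → Riverside
Overall: Bayview 834/1139 = 73.2%, Riverside 1066/1278 = 83.4% → Riverside
Neither sweeps: Bayview wins 1 of 3 groups, Riverside wins 2. Riverside wins overall but not every group — no Simpson reversal.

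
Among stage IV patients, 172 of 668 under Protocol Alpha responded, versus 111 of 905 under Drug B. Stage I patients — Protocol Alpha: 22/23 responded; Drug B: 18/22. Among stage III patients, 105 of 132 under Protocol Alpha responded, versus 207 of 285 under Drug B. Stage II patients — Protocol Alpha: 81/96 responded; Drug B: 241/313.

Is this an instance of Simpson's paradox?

Stage IV: Protocol Alpha 172/668 = 25.7%, Drug B 111/905 = 12.3% → Protocol Alpha
Stage I: Protocol Alpha 22/23 = 95.7%, Drug B 18/22 = 81.8% → Protocol Alpha
Stage III: Protocol Alpha 105/132 = 79.5%, Drug B 207/285 = 72.6% → Protocol Alpha
Stage II: Protocol Alpha 81/96 = 84.4%, Drug B 241/313 = 77.0% → Protocol Alpha
Overall: Protocol Alpha 380/919 = 41.3%, Drug B 577/1525 = 37.8% → Protocol Alpha
Protocol Alpha wins overall and in every disease group — no reversal.

No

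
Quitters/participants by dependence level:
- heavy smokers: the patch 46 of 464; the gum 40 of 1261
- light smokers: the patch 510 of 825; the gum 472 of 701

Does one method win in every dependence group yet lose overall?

No

Heavy smokers: the patch 46/464 = 9.9%, the gum 40/1261 = 3.2% → the patch
Light smokers: the patch 510/825 = 61.8%, the gum 472/701 = 67.3% → the gum
Overall: the patch 556/1289 = 43.1%, the gum 512/1962 = 26.1% → the patch
Neither sweeps: the patch wins 1 of 2 groups, the gum wins 1. The patch wins overall but not every group — no Simpson reversal.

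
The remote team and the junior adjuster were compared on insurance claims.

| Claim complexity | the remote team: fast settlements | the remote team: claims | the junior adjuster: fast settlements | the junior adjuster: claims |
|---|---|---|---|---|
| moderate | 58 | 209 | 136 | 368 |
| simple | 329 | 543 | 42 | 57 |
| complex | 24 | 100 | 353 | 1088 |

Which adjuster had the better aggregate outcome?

Moderate: the remote team 58/209 = 27.8%, the junior adjuster 136/368 = 37.0% → the junior adjuster
Simple: the remote team 329/543 = 60.6%, the junior adjuster 42/57 = 73.7% → the junior adjuster
Complex: the remote team 24/100 = 24.0%, the junior adjuster 353/1088 = 32.4% → the junior adjuster
Overall: the remote team 411/852 = 48.2%, the junior adjuster 531/1513 = 35.1% → the remote team
(The junior adjuster wins every claim group but the remote team wins overall — the junior adjuster's claims skew toward the low-rate complex group.)

the remote team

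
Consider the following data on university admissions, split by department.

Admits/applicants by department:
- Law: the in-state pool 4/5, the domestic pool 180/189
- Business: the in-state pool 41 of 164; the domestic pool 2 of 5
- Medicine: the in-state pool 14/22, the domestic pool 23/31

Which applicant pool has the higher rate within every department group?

Law: the in-state pool 4/5 = 80.0%, the domestic pool 180/189 = 95.2% → the domestic pool
Business: the in-state pool 41/164 = 25.0%, the domestic pool 2/5 = 40.0% → the domestic pool
Medicine: the in-state pool 14/22 = 63.6%, the domestic pool 23/31 = 74.2% → the domestic pool
The domestic pool has the higher rate in all 3 groups.

the domestic pool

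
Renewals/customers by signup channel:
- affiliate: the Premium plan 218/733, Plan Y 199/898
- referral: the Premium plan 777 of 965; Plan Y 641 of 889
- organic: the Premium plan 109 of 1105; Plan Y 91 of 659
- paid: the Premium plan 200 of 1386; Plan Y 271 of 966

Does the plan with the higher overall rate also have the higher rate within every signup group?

Affiliate: the Premium plan 218/733 = 29.7%, Plan Y 199/898 = 22.2% → the Premium plan
Referral: the Premium plan 777/965 = 80.5%, Plan Y 641/889 = 72.1% → the Premium plan
Organic: the Premium plan 109/1105 = 9.9%, Plan Y 91/659 = 13.8% → Plan Y
Paid: the Premium plan 200/1386 = 14.4%, Plan Y 271/966 = 28.1% → Plan Y
Overall: the Premium plan 1304/4189 = 31.1%, Plan Y 1202/3412 = 35.2% → Plan Y
Neither sweeps: the Premium plan wins 2 of 4 groups, Plan Y wins 2. Plan Y wins overall but not every group — no Simpson reversal.

No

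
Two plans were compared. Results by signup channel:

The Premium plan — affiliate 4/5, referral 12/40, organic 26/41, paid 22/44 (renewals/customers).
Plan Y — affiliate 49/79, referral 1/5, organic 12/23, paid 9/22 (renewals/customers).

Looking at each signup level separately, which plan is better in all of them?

Affiliate: the Premium plan 4/5 = 80.0%, Plan Y 49/79 = 62.0% → the Premium plan
Referral: the Premium plan 12/40 = 30.0%, Plan Y 1/5 = 20.0% → the Premium plan
Organic: the Premium plan 26/41 = 63.4%, Plan Y 12/23 = 52.2% → the Premium plan
Paid: the Premium plan 22/44 = 50.0%, Plan Y 9/22 = 40.9% → the Premium plan
The Premium plan has the higher rate in all 4 groups.

the Premium plan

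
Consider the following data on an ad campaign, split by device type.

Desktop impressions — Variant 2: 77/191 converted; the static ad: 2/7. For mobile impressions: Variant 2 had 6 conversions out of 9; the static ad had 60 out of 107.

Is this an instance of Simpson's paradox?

Yes

Desktop: Variant 2 77/191 = 40.3%, the static ad 2/7 = 28.6% → Variant 2
Mobile: Variant 2 6/9 = 66.7%, the static ad 60/107 = 56.1% → Variant 2
Overall: Variant 2 83/200 = 41.5%, the static ad 62/114 = 54.4% → the static ad
Variant 2 wins each device group but the static ad wins overall — the comparison reverses. Variant 2's impressions skew toward desktop, which has a lower base rate.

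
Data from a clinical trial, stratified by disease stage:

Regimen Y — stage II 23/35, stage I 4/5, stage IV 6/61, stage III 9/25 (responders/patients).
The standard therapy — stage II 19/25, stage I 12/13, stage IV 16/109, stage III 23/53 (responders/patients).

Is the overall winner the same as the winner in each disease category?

Yes

Stage II: Regimen Y 23/35 = 65.7%, the standard therapy 19/25 = 76.0% → the standard therapy
Stage I: Regimen Y 4/5 = 80.0%, the standard therapy 12/13 = 92.3% → the standard therapy
Stage IV: Regimen Y 6/61 = 9.8%, the standard therapy 16/109 = 14.7% → the standard therapy
Stage III: Regimen Y 9/25 = 36.0%, the standard therapy 23/53 = 43.4% → the standard therapy
Overall: Regimen Y 42/126 = 33.3%, the standard therapy 70/200 = 35.0% → the standard therapy
The standard therapy wins overall and in every disease group — no reversal.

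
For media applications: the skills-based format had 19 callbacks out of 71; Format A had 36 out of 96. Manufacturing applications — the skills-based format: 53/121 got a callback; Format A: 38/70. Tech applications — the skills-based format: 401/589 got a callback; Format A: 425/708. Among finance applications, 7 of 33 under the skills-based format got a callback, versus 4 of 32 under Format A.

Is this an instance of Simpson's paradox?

No

Media: the skills-based format 19/71 = 26.8%, Format A 36/96 = 37.5% → Format A
Manufacturing: the skills-based format 53/121 = 43.8%, Format A 38/70 = 54.3% → Format A
Tech: the skills-based format 401/589 = 68.1%, Format A 425/708 = 60.0% → the skills-based format
Finance: the skills-based format 7/33 = 21.2%, Format A 4/32 = 12.5% → the skills-based format
Overall: the skills-based format 480/814 = 59.0%, Format A 503/906 = 55.5% → the skills-based format
Neither sweeps: the skills-based format wins 2 of 4 groups, Format A wins 2. The skills-based format wins overall but not every group — no Simpson reversal.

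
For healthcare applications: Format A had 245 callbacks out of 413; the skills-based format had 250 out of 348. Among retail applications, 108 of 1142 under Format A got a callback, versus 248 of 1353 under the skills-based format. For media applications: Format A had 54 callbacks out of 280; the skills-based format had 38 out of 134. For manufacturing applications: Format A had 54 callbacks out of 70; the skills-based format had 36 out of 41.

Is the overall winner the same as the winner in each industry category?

Yes

Healthcare: Format A 245/413 = 59.3%, the skills-based format 250/348 = 71.8% → the skills-based format
Retail: Format A 108/1142 = 9.5%, the skills-based format 248/1353 = 18.3% → the skills-based format
Media: Format A 54/280 = 19.3%, the skills-based format 38/134 = 28.4% → the skills-based format
Manufacturing: Format A 54/70 = 77.1%, the skills-based format 36/41 = 87.8% → the skills-based format
Overall: Format A 461/1905 = 24.2%, the skills-based format 572/1876 = 30.5% → the skills-based format
The skills-based format wins overall and in every industry group — no reversal.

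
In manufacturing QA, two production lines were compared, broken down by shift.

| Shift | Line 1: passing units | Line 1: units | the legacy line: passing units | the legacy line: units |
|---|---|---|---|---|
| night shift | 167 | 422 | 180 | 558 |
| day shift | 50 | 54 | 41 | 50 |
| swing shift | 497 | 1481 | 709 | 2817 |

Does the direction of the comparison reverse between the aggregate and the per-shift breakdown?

No

Night shift: Line 1 167/422 = 39.6%, the legacy line 180/558 = 32.3% → Line 1
Day shift: Line 1 50/54 = 92.6%, the legacy line 41/50 = 82.0% → Line 1
Swing shift: Line 1 497/1481 = 33.6%, the legacy line 709/2817 = 25.2% → Line 1
Overall: Line 1 714/1957 = 36.5%, the legacy line 930/3425 = 27.2% → Line 1
Line 1 wins overall and in every shift group — no reversal.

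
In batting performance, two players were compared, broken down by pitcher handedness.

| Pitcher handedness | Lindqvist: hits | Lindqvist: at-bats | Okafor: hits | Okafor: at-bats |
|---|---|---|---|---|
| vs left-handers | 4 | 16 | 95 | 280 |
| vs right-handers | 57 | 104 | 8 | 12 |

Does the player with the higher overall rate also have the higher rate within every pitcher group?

Vs left-handers: Lindqvist 4/16 = 25.0%, Okafor 95/280 = 33.9% → Okafor
Vs right-handers: Lindqvist 57/104 = 54.8%, Okafor 8/12 = 66.7% → Okafor
Overall: Lindqvist 61/120 = 50.8%, Okafor 103/292 = 35.3% → Lindqvist
Okafor wins each pitcher group but Lindqvist wins overall — the comparison reverses. Okafor's at-bats skew toward vs left-handers, which has a lower base rate.

No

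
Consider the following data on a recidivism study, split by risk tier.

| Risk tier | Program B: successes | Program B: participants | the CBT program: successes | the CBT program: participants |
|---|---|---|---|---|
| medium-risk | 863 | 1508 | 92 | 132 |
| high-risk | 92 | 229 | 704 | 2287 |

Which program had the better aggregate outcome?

Medium-risk: Program B 863/1508 = 57.2%, the CBT program 92/132 = 69.7% → the CBT program
High-risk: Program B 92/229 = 40.2%, the CBT program 704/2287 = 30.8% → Program B
Overall: Program B 955/1737 = 55.0%, the CBT program 796/2419 = 32.9% → Program B
(Neither sweeps every risk group, but Program B has the higher pooled rate.)

Program B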